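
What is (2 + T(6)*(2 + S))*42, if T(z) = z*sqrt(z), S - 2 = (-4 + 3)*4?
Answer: 84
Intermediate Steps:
S = -2 (S = 2 + (-4 + 3)*4 = 2 - 1*4 = 2 - 4 = -2)
T(z) = z**(3/2)
(2 + T(6)*(2 + S))*42 = (2 + 6**(3/2)*(2 - 2))*42 = (2 + (6*sqrt(6))*0)*42 = (2 + 0)*42 = 2*42 = 84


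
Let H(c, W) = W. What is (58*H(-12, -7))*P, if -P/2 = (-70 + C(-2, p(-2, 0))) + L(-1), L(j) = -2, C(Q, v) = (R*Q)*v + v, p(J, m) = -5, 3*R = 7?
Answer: -130732/3 ≈ -43577.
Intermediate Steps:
R = 7/3 (R = (⅓)*7 = 7/3 ≈ 2.3333)
C(Q, v) = v + 7*Q*v/3 (C(Q, v) = (7*Q/3)*v + v = 7*Q*v/3 + v = v + 7*Q*v/3)
P = 322/3 (P = -2*((-70 + (⅓)*(-5)*(3 + 7*(-2))) - 2) = -2*((-70 + (⅓)*(-5)*(3 - 14)) - 2) = -2*((-70 + (⅓)*(-5)*(-11)) - 2) = -2*((-70 + 55/3) - 2) = -2*(-155/3 - 2) = -2*(-161/3) = 322/3 ≈ 107.33)
(58*H(-12, -7))*P = (58*(-7))*(322/3) = -406*322/3 = -130732/3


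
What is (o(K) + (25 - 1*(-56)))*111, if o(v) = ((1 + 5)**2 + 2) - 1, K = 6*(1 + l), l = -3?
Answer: 13098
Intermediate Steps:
K = -12 (K = 6*(1 - 3) = 6*(-2) = -12)
o(v) = 37 (o(v) = (6**2 + 2) - 1 = (36 + 2) - 1 = 38 - 1 = 37)
(o(K) + (25 - 1*(-56)))*111 = (37 + (25 - 1*(-56)))*111 = (37 + (25 + 56))*111 = (37 + 81)*111 = 118*111 = 13098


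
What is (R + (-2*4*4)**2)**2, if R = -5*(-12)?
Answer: 1175056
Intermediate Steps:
R = 60
(R + (-2*4*4)**2)**2 = (60 + (-2*4*4)**2)**2 = (60 + (-8*4)**2)**2 = (60 + (-32)**2)**2 = (60 + 1024)**2 = 1084**2 = 1175056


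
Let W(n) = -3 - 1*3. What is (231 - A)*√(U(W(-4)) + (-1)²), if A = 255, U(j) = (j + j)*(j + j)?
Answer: -24*√145 ≈ -289.00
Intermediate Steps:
W(n) = -6 (W(n) = -3 - 3 = -6)
U(j) = 4*j² (U(j) = (2*j)*(2*j) = 4*j²)
(231 - A)*√(U(W(-4)) + (-1)²) = (231 - 1*255)*√(4*(-6)² + (-1)²) = (231 - 255)*√(4*36 + 1) = -24*√(144 + 1) = -24*√145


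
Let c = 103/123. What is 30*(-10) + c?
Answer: -36797/123 ≈ -299.16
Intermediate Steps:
c = 103/123 (c = 103*(1/123) = 103/123 ≈ 0.83740)
30*(-10) + c = 30*(-10) + 103/123 = -300 + 103/123 = -36797/123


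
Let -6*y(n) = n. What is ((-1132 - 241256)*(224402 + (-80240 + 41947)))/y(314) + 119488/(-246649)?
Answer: 33379444456140908/38723893 ≈ 8.6199e+8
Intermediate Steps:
y(n) = -n/6
((-1132 - 241256)*(224402 + (-80240 + 41947)))/y(314) + 119488/(-246649) = ((-1132 - 241256)*(224402 + (-80240 + 41947)))/((-1/6*314)) + 119488/(-246649) = (-242388*(224402 - 38293))/(-157/3) + 119488*(-1/246649) = -242388*186109*(-3/157) - 119488/246649 = -45110588292*(-3/157) - 119488/246649 = 135331764876/157 - 119488/246649 = 33379444456140908/38723893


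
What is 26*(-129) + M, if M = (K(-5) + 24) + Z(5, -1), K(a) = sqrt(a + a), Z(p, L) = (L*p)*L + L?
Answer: -3326 + I*sqrt(10) ≈ -3326.0 + 3.1623*I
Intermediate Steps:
Z(p, L) = L + p*L**2 (Z(p, L) = p*L**2 + L = L + p*L**2)
K(a) = sqrt(2)*sqrt(a) (K(a) = sqrt(2*a) = sqrt(2)*sqrt(a))
M = 28 + I*sqrt(10) (M = (sqrt(2)*sqrt(-5) + 24) - (1 - 1*5) = (sqrt(2)*(I*sqrt(5)) + 24) - (1 - 5) = (I*sqrt(10) + 24) - 1*(-4) = (24 + I*sqrt(10)) + 4 = 28 + I*sqrt(10) ≈ 28.0 + 3.1623*I)
26*(-129) + M = 26*(-129) + (28 + I*sqrt(10)) = -3354 + (28 + I*sqrt(10)) = -3326 + I*sqrt(10)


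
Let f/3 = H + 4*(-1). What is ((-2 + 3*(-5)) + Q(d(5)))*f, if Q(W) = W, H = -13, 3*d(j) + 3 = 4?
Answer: 850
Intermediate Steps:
d(j) = 1/3 (d(j) = -1 + (1/3)*4 = -1 + 4/3 = 1/3)
f = -51 (f = 3*(-13 + 4*(-1)) = 3*(-13 - 4) = 3*(-17) = -51)
((-2 + 3*(-5)) + Q(d(5)))*f = ((-2 + 3*(-5)) + 1/3)*(-51) = ((-2 - 15) + 1/3)*(-51) = (-17 + 1/3)*(-51) = -50/3*(-51) = 850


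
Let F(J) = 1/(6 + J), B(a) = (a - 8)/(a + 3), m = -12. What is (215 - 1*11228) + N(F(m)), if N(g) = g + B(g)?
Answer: -1123637/102 ≈ -11016.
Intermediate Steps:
B(a) = (-8 + a)/(3 + a)
N(g) = g + (-8 + g)/(3 + g)
(215 - 1*11228) + N(F(m)) = (215 - 1*11228) + (-8 + 1/(6 - 12) + (3 + 1/(6 - 12))/(6 - 12))/(3 + 1/(6 - 12)) = (215 - 11228) + (-8 + 1/(-6) + (3 + 1/(-6))/(-6))/(3 + 1/(-6)) = -11013 + (-8 - ⅙ - (3 - ⅙)/6)/(3 - ⅙) = -11013 + (-8 - ⅙ - ⅙*17/6)/(17/6) = -11013 + 6*(-8 - ⅙ - 17/36)/17 = -11013 + (6/17)*(-311/36) = -11013 - 311/102 = -1123637/102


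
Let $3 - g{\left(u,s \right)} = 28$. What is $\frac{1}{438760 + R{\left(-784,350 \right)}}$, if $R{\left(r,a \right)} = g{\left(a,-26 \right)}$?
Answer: $\frac{1}{438735} \approx 2.2793 \cdot 10^{-6}$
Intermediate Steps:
$g{\left(u,s \right)} = -25$ ($g{\left(u,s \right)} = 3 - 28 = -25$)
$R{\left(r,a \right)} = -25$
$\frac{1}{438760 + R{\left(-784,350 \right)}} = \frac{1}{438760 - 25} = \frac{1}{438735}$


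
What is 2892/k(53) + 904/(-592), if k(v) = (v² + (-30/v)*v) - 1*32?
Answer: -96403/203278 ≈ -0.47424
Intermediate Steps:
k(v) = -62 + v² (k(v) = (v² - 30) - 32 = (-30 + v²) - 32 = -62 + v²)
2892/k(53) + 904/(-592) = 2892/(-62 + 53²) + 904/(-592) = 2892/(-62 + 2809) + 904*(-1/592) = 2892/2747 - 113/74 = -96403/203278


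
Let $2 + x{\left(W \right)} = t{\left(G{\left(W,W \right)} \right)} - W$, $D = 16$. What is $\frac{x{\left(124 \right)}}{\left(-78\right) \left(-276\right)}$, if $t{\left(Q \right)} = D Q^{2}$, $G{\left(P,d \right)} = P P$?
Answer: $\frac{1891370945}{10764} \approx 1.7571 \cdot 10^{5}$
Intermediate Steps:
$G{\left(P,d \right)} = P^{2}$
$t{\left(Q \right)} = 16 Q^{2}$
$x{\left(W \right)} = -2 - W + 16 W^{4}$ ($x{\left(W \right)} = -2 - \left(W - 16 W^{4}\right) = -2 + \left(16 W^{4} - W\right) = -2 + \left(- W + 16 W^{4}\right) = -2 - W + 16 W^{4}$)
$\frac{x{\left(124 \right)}}{\left(-78\right) \left(-276\right)} = \frac{-2 - 124 + 16 \cdot 124^{4}}{\left(-78\right) \left(-276\right)} = \frac{-2 - 124 + 16 \cdot 236421376}{21528} = \left(-2 - 124 + 3782742016\right) \frac{1}{21528} = 3782741890 \cdot \frac{1}{21528} = \frac{1891370945}{10764}$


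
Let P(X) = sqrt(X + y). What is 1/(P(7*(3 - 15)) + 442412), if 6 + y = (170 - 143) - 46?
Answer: 442412/195728377853 - I*sqrt(109)/195728377853 ≈ 2.2603e-6 - 5.3341e-11*I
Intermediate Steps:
y = -25 (y = -6 + ((170 - 143) - 46) = -6 + (27 - 46) = -6 - 19 = -25)
P(X) = sqrt(-25 + X) (P(X) = sqrt(X - 25) = sqrt(-25 + X))
1/(P(7*(3 - 15)) + 442412) = 1/(sqrt(-25 + 7*(3 - 15)) + 442412) = 1/(sqrt(-25 + 7*(-12)) + 442412) = 1/(sqrt(-25 - 84) + 442412) = 1/(sqrt(-109) + 442412) = 1/(I*sqrt(109) + 442412) = 1/(442412 + I*sqrt(109))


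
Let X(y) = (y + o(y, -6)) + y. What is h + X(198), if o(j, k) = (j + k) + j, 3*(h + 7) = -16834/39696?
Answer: 46376359/59544 ≈ 778.86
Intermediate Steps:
h = -425225/59544 (h = -7 + (-16834/39696)/3 = -7 + (-16834*1/39696)/3 = -7 + (1/3)*(-8417/19848) = -7 - 8417/59544 = -425225/59544 ≈ -7.1414)
o(j, k) = k + 2*j
X(y) = -6 + 4*y (X(y) = (y + (-6 + 2*y)) + y = (-6 + 3*y) + y = -6 + 4*y)
h + X(198) = -425225/59544 + (-6 + 4*198) = -425225/59544 + (-6 + 792) = -425225/59544 + 786 = 46376359/59544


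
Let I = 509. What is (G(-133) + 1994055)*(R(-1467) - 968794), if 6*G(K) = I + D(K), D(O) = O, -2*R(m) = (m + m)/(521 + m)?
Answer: -5482710413010623/2838 ≈ -1.9319e+12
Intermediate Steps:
R(m) = -m/(521 + m) (R(m) = -(m + m)/(2*(521 + m)) = -2*m/(2*(521 + m)) = -m/(521 + m))
G(K) = 509/6 + K/6 (G(K) = (509 + K)/6 = 509/6 + K/6)
(G(-133) + 1994055)*(R(-1467) - 968794) = ((509/6 + (⅙)*(-133)) + 1994055)*(-1*(-1467)/(521 - 1467) - 968794) = ((509/6 - 133/6) + 1994055)*(-1*(-1467)/(-946) - 968794) = (188/3 + 1994055)*(-1*(-1467)*(-1/946) - 968794) = 5982353*(-1467/946 - 968794)/3 = (5982353/3)*(-916480591/946) = -5482710413010623/2838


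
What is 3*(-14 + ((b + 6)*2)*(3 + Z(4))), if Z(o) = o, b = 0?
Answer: 210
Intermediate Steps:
3*(-14 + ((b + 6)*2)*(3 + Z(4))) = 3*(-14 + ((0 + 6)*2)*(3 + 4)) = 3*(-14 + (6*2)*7) = 3*(-14 + 12*7) = 3*(-14 + 84) = 3*70 = 210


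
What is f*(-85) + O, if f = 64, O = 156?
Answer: -5284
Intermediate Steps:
f*(-85) + O = 64*(-85) + 156 = -5440 + 156 = -5284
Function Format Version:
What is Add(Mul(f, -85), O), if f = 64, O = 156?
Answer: -5284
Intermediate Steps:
Add(Mul(f, -85), O) = Add(Mul(64, -85), 156) = Add(-5440, 156) = -5284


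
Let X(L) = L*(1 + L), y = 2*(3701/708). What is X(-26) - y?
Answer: 226399/354 ≈ 639.54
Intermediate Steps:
y = 3701/354 (y = 2*(3701*(1/708)) = 2*(3701/708) = 3701/354 ≈ 10.455)
X(-26) - y = -26*(1 - 26) - 1*3701/354 = -26*(-25) - 3701/354 = 650 - 3701/354 = 226399/354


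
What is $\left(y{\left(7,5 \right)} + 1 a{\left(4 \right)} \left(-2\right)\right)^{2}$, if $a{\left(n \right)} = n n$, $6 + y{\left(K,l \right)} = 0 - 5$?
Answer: $1849$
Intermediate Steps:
$y{\left(K,l \right)} = -11$ ($y{\left(K,l \right)} = -6 + \left(0 - 5\right) = -6 - 5 = -11$)
$a{\left(n \right)} = n^{2}$
$\left(y{\left(7,5 \right)} + 1 a{\left(4 \right)} \left(-2\right)\right)^{2} = \left(-11 + 1 \cdot 4^{2} \left(-2\right)\right)^{2} = \left(-11 + 1 \cdot 16 \left(-2\right)\right)^{2} = \left(-11 + 16 \left(-2\right)\right)^{2} = \left(-11 - 32\right)^{2} = \left(-43\right)^{2} = 1849$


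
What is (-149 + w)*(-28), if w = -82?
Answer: 6468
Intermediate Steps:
(-149 + w)*(-28) = (-149 - 82)*(-28) = -231*(-28) = 6468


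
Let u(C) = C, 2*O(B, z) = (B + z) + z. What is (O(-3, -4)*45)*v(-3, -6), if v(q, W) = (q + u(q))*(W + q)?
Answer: -13365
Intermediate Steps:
O(B, z) = z + B/2 (O(B, z) = ((B + z) + z)/2 = (B + 2*z)/2 = z + B/2)
v(q, W) = 2*q*(W + q) (v(q, W) = (q + q)*(W + q) = (2*q)*(W + q) = 2*q*(W + q))
(O(-3, -4)*45)*v(-3, -6) = ((-4 + (½)*(-3))*45)*(2*(-3)*(-6 - 3)) = ((-4 - 3/2)*45)*(2*(-3)*(-9)) = -11/2*45*54 = -495/2*54 = -13365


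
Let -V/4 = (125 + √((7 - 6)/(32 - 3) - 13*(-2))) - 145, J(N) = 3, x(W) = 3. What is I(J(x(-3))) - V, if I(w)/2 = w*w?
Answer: -62 + 4*√21895/29 ≈ -41.590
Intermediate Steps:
I(w) = 2*w² (I(w) = 2*(w*w) = 2*w²)
V = 80 - 4*√21895/29 (V = -4*((125 + √((7 - 6)/(32 - 3) - 13*(-2))) - 145) = -4*((125 + √(1/29 + 26)) - 145) = -4*((125 + √(755/29)) - 145) = -4*((125 + √21895/29) - 145) = -4*(-20 + √21895/29) = 80 - 4*√21895/29 ≈ 59.590)
I(J(x(-3))) - V = 2*3² - (80 - 4*√21895/29) = 2*9 + (-80 + 4*√21895/29) = 18 + (-80 + 4*√21895/29) = -62 + 4*√21895/29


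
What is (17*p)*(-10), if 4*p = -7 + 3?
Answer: 170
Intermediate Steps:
p = -1 (p = (-7 + 3)/4 = (¼)*(-4) = -1)
(17*p)*(-10) = (17*(-1))*(-10) = -17*(-10) = 170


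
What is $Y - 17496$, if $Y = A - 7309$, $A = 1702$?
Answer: $-23103$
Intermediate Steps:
$Y = -5607$ ($Y = 1702 - 7309 = -5607$)
$Y - 17496 = -5607 - 17496 = -23103$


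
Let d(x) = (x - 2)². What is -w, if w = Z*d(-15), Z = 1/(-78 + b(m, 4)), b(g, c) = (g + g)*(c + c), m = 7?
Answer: -17/2 ≈ -8.5000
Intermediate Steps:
b(g, c) = 4*c*g (b(g, c) = (2*g)*(2*c) = 4*c*g)
d(x) = (-2 + x)²
Z = 1/34 (Z = 1/(-78 + 4*4*7) = 1/(-78 + 112) = 1/34 ≈ 0.029412)
w = 17/2 (w = (-2 - 15)²/34 = (1/34)*(-17)² = (1/34)*289 = 17/2 ≈ 8.5000)
-w = -1*17/2 = -17/2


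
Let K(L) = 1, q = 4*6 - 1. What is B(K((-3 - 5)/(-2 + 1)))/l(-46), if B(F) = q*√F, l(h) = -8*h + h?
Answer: 1/14 ≈ 0.071429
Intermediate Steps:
q = 23 (q = 24 - 1 = 23)
l(h) = -7*h
B(F) = 23*√F
B(K((-3 - 5)/(-2 + 1)))/l(-46) = (23*√1)/((-7*(-46))) = (23*1)/322 = 23*(1/322) = 1/14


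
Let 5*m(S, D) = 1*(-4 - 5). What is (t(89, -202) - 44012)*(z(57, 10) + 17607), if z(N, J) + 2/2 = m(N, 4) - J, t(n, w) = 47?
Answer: -773529003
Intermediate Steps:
m(S, D) = -9/5 (m(S, D) = (1*(-4 - 5))/5 = (1*(-9))/5 = (⅕)*(-9) = -9/5)
z(N, J) = -14/5 - J (z(N, J) = -1 + (-9/5 - J) = -14/5 - J)
(t(89, -202) - 44012)*(z(57, 10) + 17607) = (47 - 44012)*((-14/5 - 1*10) + 17607) = -43965*((-14/5 - 10) + 17607) = -43965*(-64/5 + 17607) = -43965*87971/5 = -773529003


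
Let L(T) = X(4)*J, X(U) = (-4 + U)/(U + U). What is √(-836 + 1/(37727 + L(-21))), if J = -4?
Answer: 3*I*√132211215613/37727 ≈ 28.914*I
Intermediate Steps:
X(U) = (-4 + U)/(2*U) (X(U) = (-4 + U)/((2*U)) = (-4 + U)*(1/(2*U)) = (-4 + U)/(2*U))
L(T) = 0 (L(T) = ((½)*(-4 + 4)/4)*(-4) = ((½)*(¼)*0)*(-4) = 0*(-4) = 0)
√(-836 + 1/(37727 + L(-21))) = √(-836 + 1/(37727 + 0)) = √(-836 + 1/37727) = √(-31539771/37727) = 3*I*√132211215613/37727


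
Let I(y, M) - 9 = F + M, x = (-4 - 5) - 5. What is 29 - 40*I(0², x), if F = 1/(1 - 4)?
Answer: 727/3 ≈ 242.33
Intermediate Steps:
F = -⅓ (F = 1/(-3) = -⅓ ≈ -0.33333)
x = -14 (x = -9 - 5 = -14)
I(y, M) = 26/3 + M (I(y, M) = 9 + (-⅓ + M) = 26/3 + M)
29 - 40*I(0², x) = 29 - 40*(26/3 - 14) = 29 - 40*(-16/3) = 29 + 640/3 = 727/3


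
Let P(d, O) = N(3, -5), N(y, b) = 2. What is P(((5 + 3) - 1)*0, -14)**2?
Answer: 4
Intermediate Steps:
P(d, O) = 2
P(((5 + 3) - 1)*0, -14)**2 = 2**2 = 4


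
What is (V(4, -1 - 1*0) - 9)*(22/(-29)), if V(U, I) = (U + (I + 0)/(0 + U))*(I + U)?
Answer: -99/58 ≈ -1.7069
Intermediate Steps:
V(U, I) = (I + U)*(U + I/U) (V(U, I) = (U + I/U)*(I + U) = (I + U)*(U + I/U))
(V(4, -1 - 1*0) - 9)*(22/(-29)) = (((-1 - 1*0) + 4² + (-1 - 1*0)*4 + (-1 - 1*0)²/4) - 9)*(22/(-29)) = (((-1 + 0) + 16 + (-1 + 0)*4 + (-1 + 0)²*(¼)) - 9)*(22*(-1/29)) = ((-1 + 16 - 1*4 + (-1)²*(¼)) - 9)*(-22/29) = ((-1 + 16 - 4 + 1*(¼)) - 9)*(-22/29) = ((-1 + 16 - 4 + ¼) - 9)*(-22/29) = (45/4 - 9)*(-22/29) = (9/4)*(-22/29) = -99/58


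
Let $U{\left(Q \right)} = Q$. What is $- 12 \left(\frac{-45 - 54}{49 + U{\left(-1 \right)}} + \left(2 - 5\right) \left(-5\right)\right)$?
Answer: $- \frac{621}{4} \approx -155.25$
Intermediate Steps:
$- 12 \left(\frac{-45 - 54}{49 + U{\left(-1 \right)}} + \left(2 - 5\right) \left(-5\right)\right) = - 12 \left(\frac{-45 - 54}{49 - 1} + \left(2 - 5\right) \left(-5\right)\right) = - 12 \left(- \frac{99}{48} - -15\right) = - 12 \left(\left(-99\right) \frac{1}{48} + 15\right) = - 12 \left(- \frac{33}{16} + 15\right) = \left(-12\right) \frac{207}{16} = - \frac{621}{4}$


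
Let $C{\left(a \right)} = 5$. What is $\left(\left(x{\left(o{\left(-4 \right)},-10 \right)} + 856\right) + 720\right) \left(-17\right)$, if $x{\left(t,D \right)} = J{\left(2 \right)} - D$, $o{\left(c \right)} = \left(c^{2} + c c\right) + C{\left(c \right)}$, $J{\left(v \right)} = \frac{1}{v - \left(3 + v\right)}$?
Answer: $- \frac{80869}{3} \approx -26956.0$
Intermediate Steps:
$J{\left(v \right)} = - \frac{1}{3}$ ($J{\left(v \right)} = \frac{1}{-3} = - \frac{1}{3}$)
$o{\left(c \right)} = 5 + 2 c^{2}$ ($o{\left(c \right)} = \left(c^{2} + c c\right) + 5 = \left(c^{2} + c^{2}\right) + 5 = 2 c^{2} + 5 = 5 + 2 c^{2}$)
$x{\left(t,D \right)} = - \frac{1}{3} - D$
$\left(\left(x{\left(o{\left(-4 \right)},-10 \right)} + 856\right) + 720\right) \left(-17\right) = \left(\left(\left(- \frac{1}{3} - -10\right) + 856\right) + 720\right) \left(-17\right) = \left(\left(\left(- \frac{1}{3} + 10\right) + 856\right) + 720\right) \left(-17\right) = \left(\left(\frac{29}{3} + 856\right) + 720\right) \left(-17\right) = \left(\frac{2597}{3} + 720\right) \left(-17\right) = \frac{4757}{3} \left(-17\right) = - \frac{80869}{3}$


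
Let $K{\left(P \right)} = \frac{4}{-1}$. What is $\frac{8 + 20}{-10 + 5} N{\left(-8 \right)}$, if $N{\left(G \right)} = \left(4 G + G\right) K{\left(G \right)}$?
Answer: $-896$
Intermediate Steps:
$K{\left(P \right)} = -4$ ($K{\left(P \right)} = 4 \left(-1\right) = -4$)
$N{\left(G \right)} = - 20 G$ ($N{\left(G \right)} = \left(4 G + G\right) \left(-4\right) = 5 G \left(-4\right) = - 20 G$)
$\frac{8 + 20}{-10 + 5} N{\left(-8 \right)} = \frac{8 + 20}{-10 + 5} \left(\left(-20\right) \left(-8\right)\right) = \frac{28}{-5} \cdot 160 = 28 \left(- \frac{1}{5}\right) 160 = \left(- \frac{28}{5}\right) 160 = -896$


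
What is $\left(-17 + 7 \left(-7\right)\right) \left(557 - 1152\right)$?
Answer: $39270$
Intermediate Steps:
$\left(-17 + 7 \left(-7\right)\right) \left(557 - 1152\right) = \left(-17 - 49\right) \left(-595\right) = \left(-66\right) \left(-595\right) = 39270$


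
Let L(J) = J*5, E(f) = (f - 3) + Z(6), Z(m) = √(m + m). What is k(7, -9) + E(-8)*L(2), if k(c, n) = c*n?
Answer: -173 + 20*√3 ≈ -138.36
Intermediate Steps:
Z(m) = √2*√m (Z(m) = √(2*m) = √2*√m)
E(f) = -3 + f + 2*√3 (E(f) = (f - 3) + √2*√6 = (-3 + f) + 2*√3 = -3 + f + 2*√3)
L(J) = 5*J
k(7, -9) + E(-8)*L(2) = 7*(-9) + (-3 - 8 + 2*√3)*(5*2) = -63 + (-11 + 2*√3)*10 = -63 + (-110 + 20*√3) = -173 + 20*√3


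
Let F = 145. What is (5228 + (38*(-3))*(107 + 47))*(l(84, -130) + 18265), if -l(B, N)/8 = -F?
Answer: -239471400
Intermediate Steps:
l(B, N) = 1160 (l(B, N) = -(-8)*145 = -8*(-145) = 1160)
(5228 + (38*(-3))*(107 + 47))*(l(84, -130) + 18265) = (5228 + (38*(-3))*(107 + 47))*(1160 + 18265) = (5228 - 114*154)*19425 = (5228 - 17556)*19425 = -12328*19425 = -239471400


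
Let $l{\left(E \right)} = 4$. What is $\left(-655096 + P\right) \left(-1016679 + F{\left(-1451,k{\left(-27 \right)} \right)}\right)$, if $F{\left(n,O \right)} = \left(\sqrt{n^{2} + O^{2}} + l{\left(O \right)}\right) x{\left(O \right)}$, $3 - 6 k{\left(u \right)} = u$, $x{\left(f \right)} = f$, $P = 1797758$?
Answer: $-1161697606258 + 5713310 \sqrt{2105426} \approx -1.1534 \cdot 10^{12}$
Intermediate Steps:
$k{\left(u \right)} = \frac{1}{2} - \frac{u}{6}$
$F{\left(n,O \right)} = O \left(4 + \sqrt{O^{2} + n^{2}}\right)$ ($F{\left(n,O \right)} = \left(\sqrt{n^{2} + O^{2}} + 4\right) O = \left(\sqrt{O^{2} + n^{2}} + 4\right) O = \left(4 + \sqrt{O^{2} + n^{2}}\right) O = O \left(4 + \sqrt{O^{2} + n^{2}}\right)$)
$\left(-655096 + P\right) \left(-1016679 + F{\left(-1451,k{\left(-27 \right)} \right)}\right) = \left(-655096 + 1797758\right) \left(-1016679 + \left(\frac{1}{2} - - \frac{9}{2}\right) \left(4 + \sqrt{\left(\frac{1}{2} - - \frac{9}{2}\right)^{2} + \left(-1451\right)^{2}}\right)\right) = 1142662 \left(-1016679 + \left(\frac{1}{2} + \frac{9}{2}\right) \left(4 + \sqrt{\left(\frac{1}{2} + \frac{9}{2}\right)^{2} + 2105401}\right)\right) = 1142662 \left(-1016679 + 5 \left(4 + \sqrt{5^{2} + 2105401}\right)\right) = 1142662 \left(-1016679 + 5 \left(4 + \sqrt{25 + 2105401}\right)\right) = 1142662 \left(-1016679 + 5 \left(4 + \sqrt{2105426}\right)\right) = 1142662 \left(-1016679 + \left(20 + 5 \sqrt{2105426}\right)\right) = 1142662 \left(-1016659 + 5 \sqrt{2105426}\right) = -1161697606258 + 5713310 \sqrt{2105426}$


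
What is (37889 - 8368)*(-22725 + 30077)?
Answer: 217038392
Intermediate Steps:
(37889 - 8368)*(-22725 + 30077) = 29521*7352 = 217038392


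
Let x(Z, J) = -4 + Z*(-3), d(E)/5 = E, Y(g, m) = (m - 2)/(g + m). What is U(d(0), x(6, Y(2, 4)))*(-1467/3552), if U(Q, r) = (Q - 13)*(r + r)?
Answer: -69927/296 ≈ -236.24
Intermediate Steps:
Y(g, m) = (-2 + m)/(g + m)
d(E) = 5*E
x(Z, J) = -4 - 3*Z
U(Q, r) = 2*r*(-13 + Q) (U(Q, r) = (-13 + Q)*(2*r) = 2*r*(-13 + Q))
U(d(0), x(6, Y(2, 4)))*(-1467/3552) = (2*(-4 - 3*6)*(-13 + 5*0))*(-1467/3552) = (2*(-4 - 18)*(-13 + 0))*(-1467*1/3552) = (2*(-22)*(-13))*(-489/1184) = 572*(-489/1184) = -69927/296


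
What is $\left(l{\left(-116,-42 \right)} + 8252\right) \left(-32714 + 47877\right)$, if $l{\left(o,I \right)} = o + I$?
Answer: $122729322$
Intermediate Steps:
$l{\left(o,I \right)} = I + o$
$\left(l{\left(-116,-42 \right)} + 8252\right) \left(-32714 + 47877\right) = \left(\left(-42 - 116\right) + 8252\right) \left(-32714 + 47877\right) = \left(-158 + 8252\right) 15163 = 8094 \cdot 15163 = 122729322$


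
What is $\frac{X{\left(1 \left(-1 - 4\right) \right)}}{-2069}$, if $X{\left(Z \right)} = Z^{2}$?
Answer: $- \frac{25}{2069} \approx -0.012083$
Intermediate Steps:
$\frac{X{\left(1 \left(-1 - 4\right) \right)}}{-2069} = \frac{\left(1 \left(-1 - 4\right)\right)^{2}}{-2069} = \left(1 \left(-5\right)\right)^{2} \left(- \frac{1}{2069}\right) = \left(-5\right)^{2} \left(- \frac{1}{2069}\right) = 25 \left(- \frac{1}{2069}\right) = - \frac{25}{2069}$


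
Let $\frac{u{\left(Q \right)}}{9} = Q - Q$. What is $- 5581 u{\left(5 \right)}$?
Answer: $0$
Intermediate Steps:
$u{\left(Q \right)} = 0$ ($u{\left(Q \right)} = 9 \left(Q - Q\right) = 9 \cdot 0 = 0$)
$- 5581 u{\left(5 \right)} = \left(-5581\right) 0 = 0$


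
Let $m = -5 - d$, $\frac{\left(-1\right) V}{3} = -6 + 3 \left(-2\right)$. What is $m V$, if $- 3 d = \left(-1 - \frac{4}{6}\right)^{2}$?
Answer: $- \frac{440}{3} \approx -146.67$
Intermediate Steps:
$d = - \frac{25}{27}$ ($d = - \frac{\left(-1 - \frac{4}{6}\right)^{2}}{3} = - \frac{\left(-1 - \frac{2}{3}\right)^{2}}{3} = - \frac{\left(- \frac{5}{3}\right)^{2}}{3} = \left(- \frac{1}{3}\right) \frac{25}{9} = - \frac{25}{27} \approx -0.92593$)
$V = 36$ ($V = - 3 \left(-6 + 3 \left(-2\right)\right) = - 3 \left(-6 - 6\right) = \left(-3\right) \left(-12\right) = 36$)
$m = - \frac{110}{27}$ ($m = -5 - - \frac{25}{27} = -5 + \frac{25}{27} = - \frac{110}{27} \approx -4.0741$)
$m V = \left(- \frac{110}{27}\right) 36 = - \frac{440}{3}$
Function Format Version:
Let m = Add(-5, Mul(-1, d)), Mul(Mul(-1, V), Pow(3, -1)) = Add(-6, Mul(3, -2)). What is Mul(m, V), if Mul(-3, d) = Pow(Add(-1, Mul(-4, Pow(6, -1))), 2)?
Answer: Rational(-440, 3) ≈ -146.67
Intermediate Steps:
d = Rational(-25, 27) (d = Mul(Rational(-1, 3), Pow(Add(-1, Mul(-4, Pow(6, -1))), 2)) = Mul(Rational(-1, 3), Pow(Add(-1, Mul(-4, Rational(1, 6))), 2)) = Mul(Rational(-1, 3), Pow(Add(-1, Rational(-2, 3)), 2)) = Mul(Rational(-1, 3), Pow(Rational(-5, 3), 2)) = Mul(Rational(-1, 3), Rational(25, 9)) = Rational(-25, 27) ≈ -0.92593)
V = 36 (V = Mul(-3, Add(-6, Mul(3, -2))) = Mul(-3, Add(-6, -6)) = Mul(-3, -12) = 36)
m = Rational(-110, 27) (m = Add(-5, Mul(-1, Rational(-25, 27))) = Add(-5, Rational(25, 27)) = Rational(-110, 27) ≈ -4.0741)
Mul(m, V) = Mul(Rational(-110, 27), 36) = Rational(-440, 3)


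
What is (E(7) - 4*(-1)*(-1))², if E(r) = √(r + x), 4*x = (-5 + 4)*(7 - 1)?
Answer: (8 - √22)²/4 ≈ 2.7383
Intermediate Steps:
x = -3/2 (x = ((-5 + 4)*(7 - 1))/4 = (-1*6)/4 = (¼)*(-6) = -3/2 ≈ -1.5000)
E(r) = √(-3/2 + r) (E(r) = √(r - 3/2) = √(-3/2 + r))
(E(7) - 4*(-1)*(-1))² = (√(-6 + 4*7)/2 - 4*(-1)*(-1))² = (√(-6 + 28)/2 + 4*(-1))² = (√22/2 - 4)² = (-4 + √22/2)²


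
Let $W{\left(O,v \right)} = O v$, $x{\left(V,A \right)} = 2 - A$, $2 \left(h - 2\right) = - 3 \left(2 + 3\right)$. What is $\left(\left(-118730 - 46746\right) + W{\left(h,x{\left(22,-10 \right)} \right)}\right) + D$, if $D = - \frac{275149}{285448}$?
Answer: $- \frac{47253907965}{285448} \approx -1.6554 \cdot 10^{5}$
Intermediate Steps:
$h = - \frac{11}{2}$ ($h = 2 + \frac{\left(-3\right) \left(2 + 3\right)}{2} = 2 + \frac{\left(-3\right) 5}{2} = 2 + \frac{1}{2} \left(-15\right) = 2 - \frac{15}{2} = - \frac{11}{2} \approx -5.5$)
$D = - \frac{275149}{285448}$ ($D = \left(-275149\right) \frac{1}{285448} = - \frac{275149}{285448} \approx -0.96392$)
$\left(\left(-118730 - 46746\right) + W{\left(h,x{\left(22,-10 \right)} \right)}\right) + D = \left(\left(-118730 - 46746\right) - \frac{11 \left(2 - -10\right)}{2}\right) - \frac{275149}{285448} = \left(-165476 - \frac{11 \left(2 + 10\right)}{2}\right) - \frac{275149}{285448} = \left(-165476 - 66\right) - \frac{275149}{285448} = -165542 - \frac{275149}{285448} = - \frac{47253907965}{285448}$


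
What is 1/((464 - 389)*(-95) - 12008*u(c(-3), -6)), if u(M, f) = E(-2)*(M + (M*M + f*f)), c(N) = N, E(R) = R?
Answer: 1/1001547 ≈ 9.9846e-7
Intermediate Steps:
u(M, f) = -2*M - 2*M**2 - 2*f**2 (u(M, f) = -2*(M + (M*M + f*f)) = -2*(M + (M**2 + f**2)) = -2*(M + M**2 + f**2) = -2*M - 2*M**2 - 2*f**2)
1/((464 - 389)*(-95) - 12008*u(c(-3), -6)) = 1/((464 - 389)*(-95) - 12008*(-2*(-3) - 2*(-3)**2 - 2*(-6)**2)) = 1/(75*(-95) - 12008*(6 - 2*9 - 2*36)) = 1/(-7125 - 12008*(6 - 18 - 72)) = 1/(-7125 - 12008*(-84)) = 1/(-7125 + 1008672) = 1/1001547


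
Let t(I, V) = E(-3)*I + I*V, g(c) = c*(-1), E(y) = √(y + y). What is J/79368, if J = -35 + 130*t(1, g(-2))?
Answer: 75/26456 + 65*I*√6/39684 ≈ 0.0028349 + 0.0040121*I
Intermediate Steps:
E(y) = √2*√y (E(y) = √(2*y) = √2*√y)
g(c) = -c
t(I, V) = I*V + I*I*√6 (t(I, V) = (√2*√(-3))*I + I*V = (√2*(I*√3))*I + I*V = (I*√6)*I + I*V = I*I*√6 + I*V = I*V + I*I*√6)
J = 225 + 130*I*√6 (J = -35 + 130*(1*(-1*(-2) + I*√6)) = -35 + 130*(1*(2 + I*√6)) = -35 + 130*(2 + I*√6) = -35 + (260 + 130*I*√6) = 225 + 130*I*√6 ≈ 225.0 + 318.43*I)
J/79368 = (225 + 130*I*√6)/79368 = (225 + 130*I*√6)*(1/79368) = 75/26456 + 65*I*√6/39684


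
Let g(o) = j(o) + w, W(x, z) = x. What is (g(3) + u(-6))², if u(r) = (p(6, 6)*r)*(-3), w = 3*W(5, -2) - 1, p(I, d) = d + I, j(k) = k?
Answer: 54289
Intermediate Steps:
p(I, d) = I + d
w = 14 (w = 3*5 - 1 = 15 - 1 = 14)
u(r) = -36*r (u(r) = ((6 + 6)*r)*(-3) = (12*r)*(-3) = -36*r)
g(o) = 14 + o (g(o) = o + 14 = 14 + o)
(g(3) + u(-6))² = ((14 + 3) - 36*(-6))² = (17 + 216)² = 233² = 54289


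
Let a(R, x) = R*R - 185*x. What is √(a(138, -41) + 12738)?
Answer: √39367 ≈ 198.41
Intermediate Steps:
a(R, x) = R² - 185*x
√(a(138, -41) + 12738) = √((138² - 185*(-41)) + 12738) = √((19044 + 7585) + 12738) = √(26629 + 12738) = √39367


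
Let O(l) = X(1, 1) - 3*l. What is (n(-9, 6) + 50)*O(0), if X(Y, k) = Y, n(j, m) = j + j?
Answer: 32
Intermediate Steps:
n(j, m) = 2*j
O(l) = 1 - 3*l
(n(-9, 6) + 50)*O(0) = (2*(-9) + 50)*(1 - 3*0) = (-18 + 50)*(1 + 0) = 32*1 = 32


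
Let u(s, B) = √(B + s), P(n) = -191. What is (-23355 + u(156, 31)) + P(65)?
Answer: -23546 + √187 ≈ -23532.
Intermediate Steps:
(-23355 + u(156, 31)) + P(65) = (-23355 + √(31 + 156)) - 191 = (-23355 + √187) - 191 = -23546 + √187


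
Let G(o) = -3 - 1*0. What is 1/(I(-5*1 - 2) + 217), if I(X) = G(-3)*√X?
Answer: 31/6736 + 3*I*√7/47152 ≈ 0.0046021 + 0.00016833*I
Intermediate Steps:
G(o) = -3 (G(o) = -3 + 0 = -3)
I(X) = -3*√X
1/(I(-5*1 - 2) + 217) = 1/(-3*√(-5*1 - 2) + 217) = 1/(-3*√(-5 - 2) + 217) = 1/(-3*I*√7 + 217) = 1/(217 - 3*I*√7)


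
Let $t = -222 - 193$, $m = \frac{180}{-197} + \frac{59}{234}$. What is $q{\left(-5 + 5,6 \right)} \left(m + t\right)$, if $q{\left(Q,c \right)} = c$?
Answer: $- \frac{19161167}{7683} \approx -2494.0$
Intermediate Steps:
$m = - \frac{30497}{46098}$ ($m = 180 \left(- \frac{1}{197}\right) + 59 \cdot \frac{1}{234} = - \frac{180}{197} + \frac{59}{234} = - \frac{30497}{46098} \approx -0.66157$)
$t = -415$ ($t = -222 - 193 = -415$)
$q{\left(-5 + 5,6 \right)} \left(m + t\right) = 6 \left(- \frac{30497}{46098} - 415\right) = 6 \left(- \frac{19161167}{46098}\right) = - \frac{19161167}{7683}$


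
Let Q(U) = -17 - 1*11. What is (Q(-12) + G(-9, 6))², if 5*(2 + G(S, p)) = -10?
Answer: 1024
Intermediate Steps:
G(S, p) = -4 (G(S, p) = -2 + (⅕)*(-10) = -2 - 2 = -4)
Q(U) = -28 (Q(U) = -17 - 11 = -28)
(Q(-12) + G(-9, 6))² = (-28 - 4)² = (-32)² = 1024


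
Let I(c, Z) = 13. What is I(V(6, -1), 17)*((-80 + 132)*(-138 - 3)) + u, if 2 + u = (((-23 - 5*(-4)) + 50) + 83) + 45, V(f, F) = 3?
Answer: -95143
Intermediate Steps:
u = 173 (u = -2 + ((((-23 - 5*(-4)) + 50) + 83) + 45) = -2 + ((((-23 + 20) + 50) + 83) + 45) = -2 + (((-3 + 50) + 83) + 45) = -2 + ((47 + 83) + 45) = -2 + (130 + 45) = -2 + 175 = 173)
I(V(6, -1), 17)*((-80 + 132)*(-138 - 3)) + u = 13*((-80 + 132)*(-138 - 3)) + 173 = 13*(52*(-141)) + 173 = 13*(-7332) + 173 = -95316 + 173 = -95143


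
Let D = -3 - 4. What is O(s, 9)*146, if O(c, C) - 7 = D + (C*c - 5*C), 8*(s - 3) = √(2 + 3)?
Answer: -2628 + 657*√5/4 ≈ -2260.7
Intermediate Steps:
s = 3 + √5/8 (s = 3 + √(2 + 3)/8 = 3 + √5/8 ≈ 3.2795)
D = -7
O(c, C) = -5*C + C*c (O(c, C) = 7 + (-7 + (C*c - 5*C)) = 7 + (-7 + (-5*C + C*c)) = 7 + (-7 - 5*C + C*c) = -5*C + C*c)
O(s, 9)*146 = (9*(-5 + (3 + √5/8)))*146 = (9*(-2 + √5/8))*146 = (-18 + 9*√5/8)*146 = -2628 + 657*√5/4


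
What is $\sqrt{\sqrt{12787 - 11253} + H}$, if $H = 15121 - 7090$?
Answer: $\sqrt{8031 + \sqrt{1534}} \approx 89.834$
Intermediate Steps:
$H = 8031$
$\sqrt{\sqrt{12787 - 11253} + H} = \sqrt{\sqrt{12787 - 11253} + 8031} = \sqrt{\sqrt{1534} + 8031} = \sqrt{8031 + \sqrt{1534}}$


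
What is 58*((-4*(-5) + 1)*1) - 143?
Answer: 1075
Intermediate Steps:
58*((-4*(-5) + 1)*1) - 143 = 58*((20 + 1)*1) - 143 = 58*(21*1) - 143 = 58*21 - 143 = 1218 - 143 = 1075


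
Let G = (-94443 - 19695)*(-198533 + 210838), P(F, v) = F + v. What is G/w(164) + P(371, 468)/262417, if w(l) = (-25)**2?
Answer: -73711260449831/32802125 ≈ -2.2471e+6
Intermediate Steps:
w(l) = 625
G = -1404468090 (G = -114138*12305 = -1404468090)
G/w(164) + P(371, 468)/262417 = -1404468090/625 + (371 + 468)/262417 = -1404468090*1/625 + 839*(1/262417) = -280893618/125 + 839/262417 = -73711260449831/32802125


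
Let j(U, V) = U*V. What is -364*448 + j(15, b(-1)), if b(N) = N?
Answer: -163087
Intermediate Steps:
-364*448 + j(15, b(-1)) = -364*448 + 15*(-1) = -163072 - 15 = -163087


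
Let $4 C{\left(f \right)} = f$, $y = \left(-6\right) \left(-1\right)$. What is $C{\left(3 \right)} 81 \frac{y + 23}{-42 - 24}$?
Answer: $- \frac{2349}{88} \approx -26.693$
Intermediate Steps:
$y = 6$
$C{\left(f \right)} = \frac{f}{4}$
$C{\left(3 \right)} 81 \frac{y + 23}{-42 - 24} = \frac{1}{4} \cdot 3 \cdot 81 \frac{6 + 23}{-42 - 24} = \frac{3}{4} \cdot 81 \frac{29}{-66} = \frac{243 \cdot 29 \left(- \frac{1}{66}\right)}{4} = \frac{243}{4} \left(- \frac{29}{66}\right) = - \frac{2349}{88}$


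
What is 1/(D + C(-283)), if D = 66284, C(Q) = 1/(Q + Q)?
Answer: 566/37516743 ≈ 1.5087e-5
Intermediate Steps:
C(Q) = 1/(2*Q)
1/(D + C(-283)) = 1/(66284 + (½)/(-283)) = 1/(66284 + (½)*(-1/283)) = 1/(66284 - 1/566) = 1/(37516743/566) = 566/37516743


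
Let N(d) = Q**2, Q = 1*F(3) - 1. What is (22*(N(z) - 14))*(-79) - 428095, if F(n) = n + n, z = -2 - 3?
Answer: -447213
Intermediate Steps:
z = -5
F(n) = 2*n
Q = 5 (Q = 1*(2*3) - 1 = 1*6 - 1 = 6 - 1 = 5)
N(d) = 25 (N(d) = 5**2 = 25)
(22*(N(z) - 14))*(-79) - 428095 = (22*(25 - 14))*(-79) - 428095 = (22*11)*(-79) - 428095 = 242*(-79) - 428095 = -19118 - 428095 = -447213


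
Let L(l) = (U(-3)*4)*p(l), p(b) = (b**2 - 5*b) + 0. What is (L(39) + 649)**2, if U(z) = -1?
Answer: 21669025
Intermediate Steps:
p(b) = b**2 - 5*b
L(l) = -4*l*(-5 + l) (L(l) = (-1*4)*(l*(-5 + l)) = -4*l*(-5 + l))
(L(39) + 649)**2 = (4*39*(5 - 1*39) + 649)**2 = (4*39*(5 - 39) + 649)**2 = (4*39*(-34) + 649)**2 = (-5304 + 649)**2 = (-4655)**2 = 21669025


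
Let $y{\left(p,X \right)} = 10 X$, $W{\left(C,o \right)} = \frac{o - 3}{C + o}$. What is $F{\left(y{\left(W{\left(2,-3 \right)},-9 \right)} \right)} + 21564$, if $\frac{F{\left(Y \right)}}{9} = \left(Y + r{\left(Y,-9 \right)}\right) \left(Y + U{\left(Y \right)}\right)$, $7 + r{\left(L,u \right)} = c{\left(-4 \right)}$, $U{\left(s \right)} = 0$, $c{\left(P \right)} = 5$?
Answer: $96084$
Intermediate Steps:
$r{\left(L,u \right)} = -2$ ($r{\left(L,u \right)} = -7 + 5 = -2$)
$W{\left(C,o \right)} = \frac{-3 + o}{C + o}$
$F{\left(Y \right)} = 9 Y \left(-2 + Y\right)$ ($F{\left(Y \right)} = 9 \left(Y - 2\right) \left(Y + 0\right) = 9 \left(-2 + Y\right) Y = 9 Y \left(-2 + Y\right)$)
$F{\left(y{\left(W{\left(2,-3 \right)},-9 \right)} \right)} + 21564 = 9 \cdot 10 \left(-9\right) \left(-2 + 10 \left(-9\right)\right) + 21564 = 9 \left(-90\right) \left(-2 - 90\right) + 21564 = 9 \left(-90\right) \left(-92\right) + 21564 = 74520 + 21564 = 96084$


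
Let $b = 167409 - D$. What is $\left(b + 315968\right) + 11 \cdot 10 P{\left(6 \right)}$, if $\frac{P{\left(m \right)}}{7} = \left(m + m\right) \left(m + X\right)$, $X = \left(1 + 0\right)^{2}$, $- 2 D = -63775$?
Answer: $\frac{1032339}{2} \approx 5.1617 \cdot 10^{5}$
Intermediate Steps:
$D = \frac{63775}{2}$ ($D = \left(- \frac{1}{2}\right) \left(-63775\right) = \frac{63775}{2} \approx 31888.0$)
$X = 1$ ($X = 1^{2} = 1$)
$P{\left(m \right)} = 14 m \left(1 + m\right)$ ($P{\left(m \right)} = 7 \left(m + m\right) \left(m + 1\right) = 7 \cdot 2 m \left(1 + m\right) = 14 m \left(1 + m\right)$)
$b = \frac{271043}{2}$ ($b = 167409 - \frac{63775}{2} = \frac{271043}{2} \approx 1.3552 \cdot 10^{5}$)
$\left(b + 315968\right) + 11 \cdot 10 P{\left(6 \right)} = \left(\frac{271043}{2} + 315968\right) + 11 \cdot 10 \cdot 14 \cdot 6 \left(1 + 6\right) = \frac{902979}{2} + 110 \cdot 14 \cdot 6 \cdot 7 = \frac{902979}{2} + 110 \cdot 588 = \frac{902979}{2} + 64680 = \frac{1032339}{2}$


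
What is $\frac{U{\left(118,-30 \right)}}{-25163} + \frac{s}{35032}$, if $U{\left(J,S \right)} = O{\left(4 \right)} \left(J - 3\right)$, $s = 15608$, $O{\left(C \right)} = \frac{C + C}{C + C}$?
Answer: $\frac{48589428}{110188777} \approx 0.44097$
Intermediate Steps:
$O{\left(C \right)} = 1$ ($O{\left(C \right)} = \frac{2 C}{2 C} = 2 C \frac{1}{2 C} = 1$)
$U{\left(J,S \right)} = -3 + J$ ($U{\left(J,S \right)} = 1 \left(J - 3\right) = 1 \left(-3 + J\right) = -3 + J$)
$\frac{U{\left(118,-30 \right)}}{-25163} + \frac{s}{35032} = \frac{-3 + 118}{-25163} + \frac{15608}{35032} = 115 \left(- \frac{1}{25163}\right) + 15608 \cdot \frac{1}{35032} = - \frac{115}{25163} + \frac{1951}{4379} = \frac{48589428}{110188777}$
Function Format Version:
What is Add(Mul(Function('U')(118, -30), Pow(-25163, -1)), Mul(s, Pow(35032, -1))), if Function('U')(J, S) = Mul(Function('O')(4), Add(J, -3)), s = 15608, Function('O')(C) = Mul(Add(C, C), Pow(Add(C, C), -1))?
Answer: Rational(48589428, 110188777) ≈ 0.44097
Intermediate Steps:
Function('O')(C) = 1 (Function('O')(C) = Mul(Mul(2, C), Pow(Mul(2, C), -1)) = Mul(Mul(2, C), Mul(Rational(1, 2), Pow(C, -1))) = 1)
Function('U')(J, S) = Add(-3, J) (Function('U')(J, S) = Mul(1, Add(J, -3)) = Mul(1, Add(-3, J)) = Add(-3, J))
Add(Mul(Function('U')(118, -30), Pow(-25163, -1)), Mul(s, Pow(35032, -1))) = Add(Mul(Add(-3, 118), Pow(-25163, -1)), Mul(15608, Pow(35032, -1))) = Add(Mul(115, Rational(-1, 25163)), Mul(15608, Rational(1, 35032))) = Add(Rational(-115, 25163), Rational(1951, 4379)) = Rational(48589428, 110188777)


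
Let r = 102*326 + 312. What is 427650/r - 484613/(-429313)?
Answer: 33310209197/2401576922 ≈ 13.870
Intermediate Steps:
r = 33564 (r = 33252 + 312 = 33564)
427650/r - 484613/(-429313) = 427650/33564 - 484613/(-429313) = 427650*(1/33564) - 484613*(-1/429313) = 71275/5594 + 484613/429313 = 33310209197/2401576922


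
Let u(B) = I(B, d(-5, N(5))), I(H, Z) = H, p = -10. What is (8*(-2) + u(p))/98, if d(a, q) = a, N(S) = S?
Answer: -13/49 ≈ -0.26531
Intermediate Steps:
u(B) = B
(8*(-2) + u(p))/98 = (8*(-2) - 10)/98 = (-16 - 10)/98 = (1/98)*(-26) = -13/49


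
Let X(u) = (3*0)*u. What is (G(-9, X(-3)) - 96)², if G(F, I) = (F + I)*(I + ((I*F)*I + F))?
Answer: 225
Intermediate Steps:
X(u) = 0 (X(u) = 0*u = 0)
G(F, I) = (F + I)*(F + I + F*I²) (G(F, I) = (F + I)*(I + ((F*I)*I + F)) = (F + I)*(I + (F*I² + F)) = (F + I)*(I + (F + F*I²)) = (F + I)*(F + I + F*I²))
(G(-9, X(-3)) - 96)² = (((-9)² + 0² - 9*0³ + (-9)²*0² + 2*(-9)*0) - 96)² = ((81 + 0 - 9*0 + 81*0 + 0) - 96)² = ((81 + 0 + 0 + 0 + 0) - 96)² = (81 - 96)² = (-15)² = 225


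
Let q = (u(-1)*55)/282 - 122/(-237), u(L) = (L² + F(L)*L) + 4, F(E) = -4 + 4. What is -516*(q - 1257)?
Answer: 2405441758/3713 ≈ 6.4784e+5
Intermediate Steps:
F(E) = 0
u(L) = 4 + L² (u(L) = (L² + 0*L) + 4 = (L² + 0) + 4 = L² + 4 = 4 + L²)
q = 33193/22278 (q = ((4 + (-1)²)*55)/282 - 122/(-237) = ((4 + 1)*55)*(1/282) - 122*(-1/237) = (5*55)*(1/282) + 122/237 = 275*(1/282) + 122/237 = 275/282 + 122/237 = 33193/22278 ≈ 1.4899)
-516*(q - 1257) = -516*(33193/22278 - 1257) = -516*(-27970253/22278) = 2405441758/3713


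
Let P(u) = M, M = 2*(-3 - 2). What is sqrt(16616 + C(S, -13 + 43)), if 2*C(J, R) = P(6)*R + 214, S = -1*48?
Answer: sqrt(16573) ≈ 128.74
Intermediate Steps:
S = -48
M = -10 (M = 2*(-5) = -10)
P(u) = -10
C(J, R) = 107 - 5*R (C(J, R) = (-10*R + 214)/2 = (214 - 10*R)/2 = 107 - 5*R)
sqrt(16616 + C(S, -13 + 43)) = sqrt(16616 + (107 - 5*(-13 + 43))) = sqrt(16616 + (107 - 5*30)) = sqrt(16616 + (107 - 150)) = sqrt(16616 - 43) = sqrt(16573)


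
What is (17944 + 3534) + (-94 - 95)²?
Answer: 57199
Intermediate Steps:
(17944 + 3534) + (-94 - 95)² = 21478 + (-189)² = 21478 + 35721 = 57199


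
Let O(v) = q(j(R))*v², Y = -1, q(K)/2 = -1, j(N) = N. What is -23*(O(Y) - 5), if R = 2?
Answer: 161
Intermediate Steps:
q(K) = -2 (q(K) = 2*(-1) = -2)
O(v) = -2*v²
-23*(O(Y) - 5) = -23*(-2*(-1)² - 5) = -23*(-2*1 - 5) = -23*(-2 - 5) = -23*(-7) = 161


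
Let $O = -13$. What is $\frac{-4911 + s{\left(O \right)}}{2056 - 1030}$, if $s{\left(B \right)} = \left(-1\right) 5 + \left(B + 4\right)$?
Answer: $- \frac{4925}{1026} \approx -4.8002$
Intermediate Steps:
$s{\left(B \right)} = -1 + B$ ($s{\left(B \right)} = -5 + \left(4 + B\right) = -1 + B$)
$\frac{-4911 + s{\left(O \right)}}{2056 - 1030} = \frac{-4911 - 14}{2056 - 1030} = \frac{-4911 - 14}{1026} = \left(-4925\right) \frac{1}{1026} = - \frac{4925}{1026}$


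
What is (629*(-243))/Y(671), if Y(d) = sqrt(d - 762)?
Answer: 152847*I*sqrt(91)/91 ≈ 16023.0*I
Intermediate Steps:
Y(d) = sqrt(-762 + d)
(629*(-243))/Y(671) = (629*(-243))/(sqrt(-762 + 671)) = -152847*(-I*sqrt(91)/91) = -(-152847)*I*sqrt(91)/91 = 152847*I*sqrt(91)/91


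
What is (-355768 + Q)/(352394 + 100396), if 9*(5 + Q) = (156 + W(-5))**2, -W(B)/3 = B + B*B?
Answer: -354749/452790 ≈ -0.78347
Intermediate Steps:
W(B) = -3*B - 3*B**2 (W(B) = -3*(B + B*B) = -3*(B + B**2) = -3*B - 3*B**2)
Q = 1019 (Q = -5 + (156 - 3*(-5)*(1 - 5))**2/9 = -5 + (156 - 3*(-5)*(-4))**2/9 = -5 + (156 - 60)**2/9 = -5 + (1/9)*96**2 = -5 + (1/9)*9216 = -5 + 1024 = 1019)
(-355768 + Q)/(352394 + 100396) = (-355768 + 1019)/(352394 + 100396) = -354749/452790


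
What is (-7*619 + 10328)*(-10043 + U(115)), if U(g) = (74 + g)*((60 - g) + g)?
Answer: 7775515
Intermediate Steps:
U(g) = 4440 + 60*g (U(g) = (74 + g)*60 = 4440 + 60*g)
(-7*619 + 10328)*(-10043 + U(115)) = (-7*619 + 10328)*(-10043 + (4440 + 60*115)) = (-4333 + 10328)*(-10043 + (4440 + 6900)) = 5995*(-10043 + 11340) = 5995*1297 = 7775515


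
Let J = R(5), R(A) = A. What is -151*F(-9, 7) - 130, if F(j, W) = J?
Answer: -885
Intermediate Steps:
J = 5
F(j, W) = 5
-151*F(-9, 7) - 130 = -151*5 - 130 = -755 - 130 = -885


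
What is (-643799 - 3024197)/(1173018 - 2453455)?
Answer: 3667996/1280437 ≈ 2.8646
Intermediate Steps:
(-643799 - 3024197)/(1173018 - 2453455) = -3667996/(-1280437) = -3667996*(-1/1280437) = 3667996/1280437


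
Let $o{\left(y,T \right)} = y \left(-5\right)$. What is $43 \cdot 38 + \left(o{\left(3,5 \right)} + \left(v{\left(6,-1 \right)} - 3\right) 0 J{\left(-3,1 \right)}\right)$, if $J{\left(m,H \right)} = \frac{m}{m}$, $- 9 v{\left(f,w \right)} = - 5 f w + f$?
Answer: $1619$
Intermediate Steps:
$o{\left(y,T \right)} = - 5 y$
$v{\left(f,w \right)} = - \frac{f}{9} + \frac{5 f w}{9}$ ($v{\left(f,w \right)} = - \frac{- 5 f w + f}{9} = - \frac{f - 5 f w}{9} = - \frac{f}{9} + \frac{5 f w}{9}$)
$J{\left(m,H \right)} = 1$
$43 \cdot 38 + \left(o{\left(3,5 \right)} + \left(v{\left(6,-1 \right)} - 3\right) 0 J{\left(-3,1 \right)}\right) = 43 \cdot 38 - \left(15 - \left(\frac{1}{9} \cdot 6 \left(-1 + 5 \left(-1\right)\right) - 3\right) 0 \cdot 1\right) = 1634 - \left(15 - \left(\frac{1}{9} \cdot 6 \left(-1 - 5\right) - 3\right) 0 \cdot 1\right) = 1634 - \left(15 - \left(\frac{1}{9} \cdot 6 \left(-6\right) - 3\right) 0 \cdot 1\right) = 1634 - \left(15 - \left(-4 - 3\right) 0 \cdot 1\right) = 1634 - \left(15 - \left(-7\right) 0 \cdot 1\right) = 1634 + \left(-15 + 0 \cdot 1\right) = 1634 + \left(-15 + 0\right) = 1634 - 15 = 1619$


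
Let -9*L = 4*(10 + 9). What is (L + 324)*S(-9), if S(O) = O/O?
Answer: 2840/9 ≈ 315.56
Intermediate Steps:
S(O) = 1
L = -76/9 (L = -4*(10 + 9)/9 = -4*19/9 = -⅑*76 = -76/9 ≈ -8.4444)
(L + 324)*S(-9) = (-76/9 + 324)*1 = (2840/9)*1 = 2840/9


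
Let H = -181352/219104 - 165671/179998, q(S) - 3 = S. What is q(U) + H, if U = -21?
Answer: -48676953021/2464892612 ≈ -19.748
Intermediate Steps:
q(S) = 3 + S
H = -4308886005/2464892612 (H = -181352*1/219104 - 165671*1/179998 = -22669/27388 - 165671/179998 = -4308886005/2464892612 ≈ -1.7481)
q(U) + H = (3 - 21) - 4308886005/2464892612 = -18 - 4308886005/2464892612 = -48676953021/2464892612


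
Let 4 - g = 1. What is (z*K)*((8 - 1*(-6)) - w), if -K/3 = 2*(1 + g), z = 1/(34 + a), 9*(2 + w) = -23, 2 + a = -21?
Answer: -1336/33 ≈ -40.485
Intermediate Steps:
g = 3 (g = 4 - 1*1 = 4 - 1 = 3)
a = -23 (a = -2 - 21 = -23)
w = -41/9 (w = -2 + (⅑)*(-23) = -2 - 23/9 = -41/9 ≈ -4.5556)
z = 1/11 (z = 1/(34 - 23) = 1/11 ≈ 0.090909)
K = -24 (K = -6*(1 + 3) = -6*4 = -3*8 = -24)
(z*K)*((8 - 1*(-6)) - w) = ((1/11)*(-24))*((8 - 1*(-6)) - 1*(-41/9)) = -24*((8 + 6) + 41/9)/11 = -24*(14 + 41/9)/11 = -24/11*167/9 = -1336/33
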